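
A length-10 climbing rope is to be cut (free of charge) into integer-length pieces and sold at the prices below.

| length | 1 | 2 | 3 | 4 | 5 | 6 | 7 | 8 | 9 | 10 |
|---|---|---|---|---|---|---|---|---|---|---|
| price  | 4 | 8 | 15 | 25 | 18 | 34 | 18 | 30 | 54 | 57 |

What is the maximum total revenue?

59

Build v[k] bottom-up: v[k] = max over allowed piece i of (p[i] + v[k−i]).
v[1] = 4
v[2] = max(4+4, 8+0) = 8
v[3] = max(4+8, 8+4, 15+0) = 15
v[4] = max(4+15, 8+8, 15+4, 25+0) = 25
v[5] = max(4+25, 8+15, 15+8, 25+4, 18+0) = 29
v[6] = max(4+29, 8+25, 15+15, 25+8, 18+4, 34+0) = 34
v[7] = max(4+34, 8+29, 15+25, …, 34+4, 18+0) = 40
v[8] = max(4+40, 8+34, 15+29, …, 18+4, 30+0) = 50
v[9] = max(4+50, 8+40, 15+34, …, 30+4, 54+0) = 54
v[10] = max(4+54, 8+50, 15+40, …, 54+4, 57+0) = 59
One optimal cutting: 6 + 4 → €34 + €25 = €59.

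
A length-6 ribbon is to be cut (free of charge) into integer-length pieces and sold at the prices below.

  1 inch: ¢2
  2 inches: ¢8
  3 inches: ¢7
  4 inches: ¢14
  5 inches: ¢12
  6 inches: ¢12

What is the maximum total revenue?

24

Let best[k] be the best obtainable value from length k. For each k, try every first piece i and keep the best of price[i] + best[k−i].
best[1] = 2
best[2] = max(2+2, 8+0) = 8
best[3] = max(2+8, 8+2, 7+0) = 10
best[4] = max(2+10, 8+8, 7+2, 14+0) = 16
best[5] = max(2+16, 8+10, 7+8, 14+2, 12+0) = 18
best[6] = max(2+18, 8+16, 7+10, 14+8, 12+2, 12+0) = 24
One optimal cutting: 2 + 2 + 2 → ¢8 + ¢8 + ¢8 = ¢24.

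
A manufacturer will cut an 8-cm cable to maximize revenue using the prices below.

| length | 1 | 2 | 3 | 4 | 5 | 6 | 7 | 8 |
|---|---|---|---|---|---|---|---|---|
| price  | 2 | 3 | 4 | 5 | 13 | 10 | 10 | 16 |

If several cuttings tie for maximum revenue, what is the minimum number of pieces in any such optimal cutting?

4

Build r[k] bottom-up: r[k] = max over allowed piece i of (p[i] + r[k−i]).
r[1] = 2
r[2] = max(2+2, 3+0) = 4
r[3] = max(2+4, 3+2, 4+0) = 6
r[4] = max(2+6, 3+4, 4+2, 5+0) = 8
r[5] = max(2+8, 3+6, 4+4, 5+2, 13+0) = 13
r[6] = max(2+13, 3+8, 4+6, 5+4, 13+2, 10+0) = 15
r[7] = max(2+15, 3+13, 4+8, …, 10+2, 10+0) = 17
r[8] = max(2+17, 3+15, 4+13, …, 10+2, 16+0) = 19
Maximum revenue is $19.
Now minimize piece count subject to staying optimal: for each k, pieces[k] = 1 + min over i with p[i]+r[k−i]=r[k] of pieces[k−i].
pieces[5] = 1
pieces[6] = 2
pieces[7] = 3
pieces[8] = 4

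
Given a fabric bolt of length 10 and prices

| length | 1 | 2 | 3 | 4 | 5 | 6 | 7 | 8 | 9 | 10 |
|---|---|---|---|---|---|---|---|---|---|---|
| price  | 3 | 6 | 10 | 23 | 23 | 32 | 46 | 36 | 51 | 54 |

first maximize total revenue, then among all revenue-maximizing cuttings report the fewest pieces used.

2

Consider every possible first cut. r[k] is the best of p[i]+r[k−i] over all sellable i≤k.
r[1] = 3
r[2] = max(3+3, 6+0) = 6
r[3] = max(3+6, 6+3, 10+0) = 10
r[4] = max(3+10, 6+6, 10+3, 23+0) = 23
r[5] = max(3+23, 6+10, 10+6, 23+3, 23+0) = 26
r[6] = max(3+26, 6+23, 10+10, 23+6, 23+3, 32+0) = 32
r[7] = max(3+32, 6+26, 10+23, …, 32+3, 46+0) = 46
r[8] = max(3+46, 6+32, 10+26, …, 46+3, 36+0) = 49
r[9] = max(3+49, 6+46, 10+32, …, 36+3, 51+0) = 52
r[10] = max(3+52, 6+49, 10+46, …, 51+3, 54+0) = 56
Maximum revenue is $56.
Now minimize piece count subject to staying optimal: for each k, pieces[k] = 1 + min over i with p[i]+r[k−i]=r[k] of pieces[k−i].
pieces[7] = 1
pieces[8] = 2
pieces[9] = 2
pieces[10] = 2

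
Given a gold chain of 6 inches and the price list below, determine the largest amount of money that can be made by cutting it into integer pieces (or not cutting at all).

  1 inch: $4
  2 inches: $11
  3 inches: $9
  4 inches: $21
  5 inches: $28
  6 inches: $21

33

Consider every possible first cut. r[k] is the best of p[i]+r[k−i] over all sellable i≤k.
r[1] = 4
r[2] = max(4+4, 11+0) = 11
r[3] = max(4+11, 11+4, 9+0) = 15
r[4] = max(4+15, 11+11, 9+4, 21+0) = 22
r[5] = max(4+22, 11+15, 9+11, 21+4, 28+0) = 28
r[6] = max(4+28, 11+22, 9+15, 21+11, 28+4, 21+0) = 33
One optimal cutting: 2 + 2 + 2 → $11 + $11 + $11 = $33.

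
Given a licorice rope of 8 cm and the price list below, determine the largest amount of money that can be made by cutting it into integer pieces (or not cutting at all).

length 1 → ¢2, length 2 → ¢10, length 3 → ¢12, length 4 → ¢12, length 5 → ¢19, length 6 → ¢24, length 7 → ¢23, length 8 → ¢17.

40

Let R[k] be the best obtainable value from length k. For each k, try every first piece i and keep the best of price[i] + R[k−i].
R[1] = 2
R[2] = max(2+2, 10+0) = 10
R[3] = max(2+10, 10+2, 12+0) = 12
R[4] = max(2+12, 10+10, 12+2, 12+0) = 20
R[5] = max(2+20, 10+12, 12+10, 12+2, 19+0) = 22
R[6] = max(2+22, 10+20, 12+12, 12+10, 19+2, 24+0) = 30
R[7] = max(2+30, 10+22, 12+20, …, 24+2, 23+0) = 32
R[8] = max(2+32, 10+30, 12+22, …, 23+2, 17+0) = 40
One optimal cutting: 2 + 2 + 2 + 2 → ¢10 + ¢10 + ¢10 + ¢10 = ¢40.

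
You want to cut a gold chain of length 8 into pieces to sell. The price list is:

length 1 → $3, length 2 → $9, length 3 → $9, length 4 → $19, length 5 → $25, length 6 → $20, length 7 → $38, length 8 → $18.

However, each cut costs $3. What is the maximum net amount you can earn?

38

Let net[k] be the best obtainable value from length k. For each k, try every first piece i and keep the best of price[i] + net[k−i] minus the 3 cut fee when i<k.
net[1] = 3
net[2] = max(3+3-3, 9+0) = 9
net[3] = max(3+9-3, 9+3-3, 9+0) = 9
net[4] = max(3+9-3, 9+9-3, 9+3-3, 19+0) = 19
net[5] = max(3+19-3, 9+9-3, 9+9-3, 19+3-3, 25+0) = 25
net[6] = max(3+25-3, 9+19-3, 9+9-3, 19+9-3, 25+3-3, 20+0) = 25
net[7] = max(3+25-3, 9+25-3, 9+19-3, …, 20+3-3, 38+0) = 38
net[8] = max(3+38-3, 9+25-3, 9+25-3, …, 38+3-3, 18+0) = 38
One optimal plan: pieces 7 + 1 (1 cut) → $41 − $3 = $38.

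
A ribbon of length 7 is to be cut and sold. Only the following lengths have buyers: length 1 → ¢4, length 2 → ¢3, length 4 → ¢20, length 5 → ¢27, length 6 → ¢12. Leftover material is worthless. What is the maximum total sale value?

35

Let f[k] be the best obtainable value from length k. For each k, try every first piece i and keep the best of price[i] + f[k−i].
f[1] = 4
f[2] = max(4+4, 3+0) = 8
f[3] = max(4+8, 3+4) = 12
f[4] = max(4+12, 3+8, 20+0) = 20
f[5] = max(4+20, 3+12, 20+4, 27+0) = 27
f[6] = max(4+27, 3+20, 20+8, 27+4, 12+0) = 31
f[7] = max(4+31, 3+27, 20+12, 27+8, 12+4) = 35
One optimal cutting: 5 + 1 + 1 → ¢35.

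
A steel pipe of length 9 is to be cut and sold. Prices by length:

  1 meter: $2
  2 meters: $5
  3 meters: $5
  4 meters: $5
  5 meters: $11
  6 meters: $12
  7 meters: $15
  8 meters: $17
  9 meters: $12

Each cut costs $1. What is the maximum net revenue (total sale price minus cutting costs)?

Consider every possible first cut. net[k] is the best of p[i]+net[k−i] over all sellable i≤k, charging 1 whenever i<k.
net[1] = 2
net[2] = max(2+2-1, 5+0) = 5
net[3] = max(2+5-1, 5+2-1, 5+0) = 6
net[4] = max(2+6-1, 5+5-1, 5+2-1, 5+0) = 9
net[5] = max(2+9-1, 5+6-1, 5+5-1, 5+2-1, 11+0) = 11
net[6] = max(2+11-1, 5+9-1, 5+6-1, 5+5-1, 11+2-1, 12+0) = 13
net[7] = max(2+13-1, 5+11-1, 5+9-1, …, 12+2-1, 15+0) = 15
net[8] = max(2+15-1, 5+13-1, 5+11-1, …, 15+2-1, 17+0) = 17
net[9] = max(2+17-1, 5+15-1, 5+13-1, …, 17+2-1, 12+0) = 19
One optimal plan: pieces 5 + 2 + 2 (2 cuts) → $21 − $2 = $19.

19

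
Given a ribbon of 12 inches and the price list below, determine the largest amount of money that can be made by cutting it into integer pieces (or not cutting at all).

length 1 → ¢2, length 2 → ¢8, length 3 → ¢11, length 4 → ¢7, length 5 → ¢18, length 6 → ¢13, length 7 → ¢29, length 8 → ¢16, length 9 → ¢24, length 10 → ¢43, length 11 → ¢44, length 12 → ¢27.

Build best[k] bottom-up: best[k] = max over allowed piece i of (p[i] + best[k−i]).
best[1] = 2
best[2] = 8
best[3] = 11
best[4] = 16  (first piece 2, then best[2]=8)
best[5] = 19  (first piece 2, then best[3]=11)
best[6] = 24  (first piece 2, then best[4]=16)
best[7] = 29
best[8] = 32  (first piece 2, then best[6]=24)
best[9] = 37  (first piece 2, then best[7]=29)
best[10] = 43
best[11] = 45  (first piece 1, then best[10]=43)
best[12] = 51  (first piece 2, then best[10]=43)
One optimal cutting: 10 + 2 → ¢43 + ¢8 = ¢51.

51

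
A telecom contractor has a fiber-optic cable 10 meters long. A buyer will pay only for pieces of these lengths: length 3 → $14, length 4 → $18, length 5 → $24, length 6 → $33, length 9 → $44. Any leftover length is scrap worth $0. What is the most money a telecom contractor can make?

51

Let f[k] be the best obtainable value from length k. For each k, try every first piece i and keep the best of price[i] + f[k−i].
f[1] = 0
f[2] = 0
f[3] = 14
f[4] = max(14+0, 18+0) = 18
f[5] = max(14+0, 18+0, 24+0) = 24
f[6] = max(14+14, 18+0, 24+0, 33+0) = 33
f[7] = max(14+18, 18+14, 24+0, 33+0) = 33
f[8] = max(14+24, 18+18, 24+14, 33+0) = 38
f[9] = max(14+33, 18+24, 24+18, 33+14, 44+0) = 47
f[10] = max(14+33, 18+33, 24+24, 33+18, 44+0) = 51
One optimal cutting: 6 + 4 → $51.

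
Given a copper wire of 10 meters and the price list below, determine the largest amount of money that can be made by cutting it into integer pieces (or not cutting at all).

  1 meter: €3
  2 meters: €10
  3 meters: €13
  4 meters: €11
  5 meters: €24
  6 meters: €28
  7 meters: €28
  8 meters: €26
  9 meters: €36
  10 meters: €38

50

Build v[k] bottom-up: v[k] = max over allowed piece i of (p[i] + v[k−i]).
v[1] = 3
v[2] = max(3+3, 10+0) = 10
v[3] = max(3+10, 10+3, 13+0) = 13
v[4] = max(3+13, 10+10, 13+3, 11+0) = 20
v[5] = max(3+20, 10+13, 13+10, 11+3, 24+0) = 24
v[6] = max(3+24, 10+20, 13+13, 11+10, 24+3, 28+0) = 30
v[7] = max(3+30, 10+24, 13+20, …, 28+3, 28+0) = 34
v[8] = max(3+34, 10+30, 13+24, …, 28+3, 26+0) = 40
v[9] = max(3+40, 10+34, 13+30, …, 26+3, 36+0) = 44
v[10] = max(3+44, 10+40, 13+34, …, 36+3, 38+0) = 50
One optimal cutting: 2 + 2 + 2 + 2 + 2 → €10 + €10 + €10 + €10 + €10 = €50.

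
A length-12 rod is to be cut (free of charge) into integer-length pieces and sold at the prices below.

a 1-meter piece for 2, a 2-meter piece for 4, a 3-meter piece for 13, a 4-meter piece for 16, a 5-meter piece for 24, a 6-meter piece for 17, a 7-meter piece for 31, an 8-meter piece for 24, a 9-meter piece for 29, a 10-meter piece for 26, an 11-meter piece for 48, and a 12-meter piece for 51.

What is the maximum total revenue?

55

Let r[k] be the best obtainable value from length k. For each k, try every first piece i and keep the best of price[i] + r[k−i].
r[1] = 2
r[2] = 4  (first piece 1, then r[1]=2)
r[3] = 13
r[4] = 16
r[5] = 24
r[6] = 26  (first piece 1, then r[5]=24)
r[7] = 31
r[8] = 37  (first piece 3, then r[5]=24)
r[9] = 40  (first piece 4, then r[5]=24)
r[10] = 48  (first piece 5, then r[5]=24)
r[11] = 50  (first piece 1, then r[10]=48)
r[12] = 55  (first piece 5, then r[7]=31)
One optimal cutting: 7 + 5 → 31 + 24 = 55.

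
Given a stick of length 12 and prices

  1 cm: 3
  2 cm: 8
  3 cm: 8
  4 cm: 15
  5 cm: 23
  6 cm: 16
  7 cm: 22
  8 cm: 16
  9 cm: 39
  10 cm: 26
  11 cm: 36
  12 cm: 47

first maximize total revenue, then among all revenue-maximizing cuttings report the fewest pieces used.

3

Let r[k] be the best obtainable value from length k. For each k, try every first piece i and keep the best of price[i] + r[k−i].
r[1] = 3
r[2] = max(3+3, 8+0) = 8
r[3] = max(3+8, 8+3, 8+0) = 11
r[4] = max(3+11, 8+8, 8+3, 15+0) = 16
r[5] = max(3+16, 8+11, 8+8, 15+3, 23+0) = 23
r[6] = max(3+23, 8+16, 8+11, 15+8, 23+3, 16+0) = 26
r[7] = max(3+26, 8+23, 8+16, …, 16+3, 22+0) = 31
r[8] = max(3+31, 8+26, 8+23, …, 22+3, 16+0) = 34
r[9] = max(3+34, 8+31, 8+26, …, 16+3, 39+0) = 39
r[10] = max(3+39, 8+34, 8+31, …, 39+3, 26+0) = 46
r[11] = max(3+46, 8+39, 8+34, …, 26+3, 36+0) = 49
r[12] = max(3+49, 8+46, 8+39, …, 36+3, 47+0) = 54
Maximum revenue is 54.
Now minimize piece count subject to staying optimal: for each k, pieces[k] = 1 + min over i with p[i]+r[k−i]=r[k] of pieces[k−i].
pieces[9] = 1
pieces[10] = 2
pieces[11] = 3
pieces[12] = 3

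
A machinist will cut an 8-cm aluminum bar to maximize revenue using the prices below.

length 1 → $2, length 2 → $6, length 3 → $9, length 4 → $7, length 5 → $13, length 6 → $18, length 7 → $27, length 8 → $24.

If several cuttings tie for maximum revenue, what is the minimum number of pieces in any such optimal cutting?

2

Consider every possible first cut. r[k] is the best of p[i]+r[k−i] over all sellable i≤k.
r[1] = 2
r[2] = max(2+2, 6+0) = 6
r[3] = max(2+6, 6+2, 9+0) = 9
r[4] = max(2+9, 6+6, 9+2, 7+0) = 12
r[5] = max(2+12, 6+9, 9+6, 7+2, 13+0) = 15
r[6] = max(2+15, 6+12, 9+9, 7+6, 13+2, 18+0) = 18
r[7] = max(2+18, 6+15, 9+12, …, 18+2, 27+0) = 27
r[8] = max(2+27, 6+18, 9+15, …, 27+2, 24+0) = 29
Maximum revenue is $29.
Now minimize piece count subject to staying optimal: for each k, pieces[k] = 1 + min over i with p[i]+r[k−i]=r[k] of pieces[k−i].
pieces[5] = 2
pieces[6] = 1
pieces[7] = 1
pieces[8] = 2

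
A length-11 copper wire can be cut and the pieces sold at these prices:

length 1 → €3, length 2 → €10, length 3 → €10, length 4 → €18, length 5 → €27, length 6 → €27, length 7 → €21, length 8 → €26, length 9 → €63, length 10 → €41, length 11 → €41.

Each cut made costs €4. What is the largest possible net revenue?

Let net[k] be the best obtainable value from length k. For each k, try every first piece i and keep the best of price[i] + net[k−i] minus the 4 cut fee when i<k.
net[1] = 3
net[2] = 10
net[3] = 10
net[4] = 18
net[5] = 27
net[6] = 27
net[7] = 33  (first piece 2, then net[5]=27)
net[8] = 33  (first piece 2, then net[6]=27)
net[9] = 63
net[10] = 62  (first piece 1, then net[9]=63)
net[11] = 69  (first piece 2, then net[9]=63)
One optimal plan: pieces 9 + 2 (1 cut) → €73 − €4 = €69.

69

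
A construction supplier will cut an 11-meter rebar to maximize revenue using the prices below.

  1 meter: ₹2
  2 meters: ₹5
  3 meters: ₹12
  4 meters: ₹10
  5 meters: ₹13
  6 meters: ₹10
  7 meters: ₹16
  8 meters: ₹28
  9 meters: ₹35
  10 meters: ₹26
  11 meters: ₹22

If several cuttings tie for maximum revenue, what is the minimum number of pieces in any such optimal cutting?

Consider every possible first cut. r[k] is the best of p[i]+r[k−i] over all sellable i≤k.
r[1] = 2
r[2] = max(2+2, 5+0) = 5
r[3] = max(2+5, 5+2, 12+0) = 12
r[4] = max(2+12, 5+5, 12+2, 10+0) = 14
r[5] = max(2+14, 5+12, 12+5, 10+2, 13+0) = 17
r[6] = max(2+17, 5+14, 12+12, 10+5, 13+2, 10+0) = 24
r[7] = max(2+24, 5+17, 12+14, …, 10+2, 16+0) = 26
r[8] = max(2+26, 5+24, 12+17, …, 16+2, 28+0) = 29
r[9] = max(2+29, 5+26, 12+24, …, 28+2, 35+0) = 36
r[10] = max(2+36, 5+29, 12+26, …, 35+2, 26+0) = 38
r[11] = max(2+38, 5+36, 12+29, …, 26+2, 22+0) = 41
Maximum revenue is ₹41.
Now minimize piece count subject to staying optimal: for each k, pieces[k] = 1 + min over i with p[i]+r[k−i]=r[k] of pieces[k−i].
pieces[8] = 3
pieces[9] = 3
pieces[10] = 4
pieces[11] = 4

4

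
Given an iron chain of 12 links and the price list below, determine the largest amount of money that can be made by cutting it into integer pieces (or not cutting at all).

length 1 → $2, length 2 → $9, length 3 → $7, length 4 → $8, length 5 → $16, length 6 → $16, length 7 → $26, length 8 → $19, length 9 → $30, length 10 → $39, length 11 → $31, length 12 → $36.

54

Build r[k] bottom-up: r[k] = max over allowed piece i of (p[i] + r[k−i]).
r[1] = 2
r[2] = 9
r[3] = 11  (first piece 1, then r[2]=9)
r[4] = 18  (first piece 2, then r[2]=9)
r[5] = 20  (first piece 1, then r[4]=18)
r[6] = 27  (first piece 2, then r[4]=18)
r[7] = 29  (first piece 1, then r[6]=27)
r[8] = 36  (first piece 2, then r[6]=27)
r[9] = 38  (first piece 1, then r[8]=36)
r[10] = 45  (first piece 2, then r[8]=36)
r[11] = 47  (first piece 1, then r[10]=45)
r[12] = 54  (first piece 2, then r[10]=45)
One optimal cutting: 2 + 2 + 2 + 2 + 2 + 2 → $9 + $9 + $9 + $9 + $9 + $9 = $54.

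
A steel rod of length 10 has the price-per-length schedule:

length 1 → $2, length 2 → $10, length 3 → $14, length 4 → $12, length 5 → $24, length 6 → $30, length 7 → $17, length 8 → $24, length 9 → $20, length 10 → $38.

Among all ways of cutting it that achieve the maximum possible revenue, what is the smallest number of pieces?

Let r[k] be the best obtainable value from length k. For each k, try every first piece i and keep the best of price[i] + r[k−i].
r[1] = 2
r[2] = max(2+2, 10+0) = 10
r[3] = max(2+10, 10+2, 14+0) = 14
r[4] = max(2+14, 10+10, 14+2, 12+0) = 20
r[5] = max(2+20, 10+14, 14+10, 12+2, 24+0) = 24
r[6] = max(2+24, 10+20, 14+14, 12+10, 24+2, 30+0) = 30
r[7] = max(2+30, 10+24, 14+20, …, 30+2, 17+0) = 34
r[8] = max(2+34, 10+30, 14+24, …, 17+2, 24+0) = 40
r[9] = max(2+40, 10+34, 14+30, …, 24+2, 20+0) = 44
r[10] = max(2+44, 10+40, 14+34, …, 20+2, 38+0) = 50
Maximum revenue is $50.
Now minimize piece count subject to staying optimal: for each k, pieces[k] = 1 + min over i with p[i]+r[k−i]=r[k] of pieces[k−i].
pieces[7] = 2
pieces[8] = 2
pieces[9] = 2
pieces[10] = 3

3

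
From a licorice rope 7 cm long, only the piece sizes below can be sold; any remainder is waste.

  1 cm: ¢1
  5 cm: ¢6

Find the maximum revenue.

8

Consider every possible first cut. best[k] is the best of p[i]+best[k−i] over all sellable i≤k.
best[1] = 1
best[2] = 2  (first piece 1, then best[1]=1)
best[3] = 3  (first piece 1, then best[2]=2)
best[4] = 4  (first piece 1, then best[3]=3)
best[5] = max(1+4, 6+0) = 6
best[6] = max(1+6, 6+1) = 7
best[7] = max(1+7, 6+2) = 8
One optimal cutting: 5 + 1 + 1 → ¢8.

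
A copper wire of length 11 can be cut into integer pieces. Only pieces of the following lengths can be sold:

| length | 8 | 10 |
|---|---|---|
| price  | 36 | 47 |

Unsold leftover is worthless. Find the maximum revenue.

Let f[k] be the best obtainable value from length k. For each k, try every first piece i and keep the best of price[i] + f[k−i].
f[1] = 0
f[2] = 0
f[3] = 0
f[4] = 0
f[5] = 0
f[6] = 0
f[7] = 0
f[8] = 36
f[9] = 36
f[10] = max(36+0, 47+0) = 47
f[11] = max(36+0, 47+0) = 47
One optimal cutting: pieces 10 with 1 meter of scrap → €47.

47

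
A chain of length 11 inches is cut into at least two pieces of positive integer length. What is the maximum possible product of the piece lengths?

Fill m[k] for k=2..11: at each k try every first piece i and multiply by the better of (k−i) uncut or m[k−i].
m[2] = 1·max(1,0) = 1·1 = 1
m[3] = 1·max(2,1) = 1·2 = 2
m[4] = 2·max(2,1) = 2·2 = 4
m[5] = 2·max(3,2) = 2·3 = 6
m[6] = 3·max(3,2) = 3·3 = 9
m[7] = 2·max(5,6) = 2·6 = 12
m[8] = 2·max(6,9) = 2·9 = 18
m[9] = 3·max(6,9) = 3·9 = 27
m[10] = 2·max(8,18) = 2·18 = 36
m[11] = 2·max(9,27) = 2·27 = 54
One optimal split: 3 + 3 + 3 + 2; product 3·3·3·2 = 54.

54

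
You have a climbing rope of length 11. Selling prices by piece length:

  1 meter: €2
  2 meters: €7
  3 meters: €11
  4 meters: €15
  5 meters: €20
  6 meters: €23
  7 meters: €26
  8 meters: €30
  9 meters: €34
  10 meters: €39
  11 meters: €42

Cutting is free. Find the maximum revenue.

Build R[k] bottom-up: R[k] = max over allowed piece i of (p[i] + R[k−i]).
R[1] = 2
R[2] = max(2+2, 7+0) = 7
R[3] = max(2+7, 7+2, 11+0) = 11
R[4] = max(2+11, 7+7, 11+2, 15+0) = 15
R[5] = max(2+15, 7+11, 11+7, 15+2, 20+0) = 20
R[6] = max(2+20, 7+15, 11+11, 15+7, 20+2, 23+0) = 23
R[7] = max(2+23, 7+20, 11+15, …, 23+2, 26+0) = 27
R[8] = max(2+27, 7+23, 11+20, …, 26+2, 30+0) = 31
R[9] = max(2+31, 7+27, 11+23, …, 30+2, 34+0) = 35
R[10] = max(2+35, 7+31, 11+27, …, 34+2, 39+0) = 40
R[11] = max(2+40, 7+35, 11+31, …, 39+2, 42+0) = 43
One optimal cutting: 6 + 5 → €23 + €20 = €43.

43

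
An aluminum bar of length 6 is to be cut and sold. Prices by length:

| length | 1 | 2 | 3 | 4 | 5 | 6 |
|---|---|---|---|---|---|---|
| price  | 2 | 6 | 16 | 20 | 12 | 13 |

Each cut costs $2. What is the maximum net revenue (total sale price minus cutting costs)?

30

Build r[k] bottom-up: r[k] = max over allowed piece i of (p[i] + r[k−i]) − 2 per cut.
r[1] = 2
r[2] = max(2+2-2, 6+0) = 6
r[3] = max(2+6-2, 6+2-2, 16+0) = 16
r[4] = max(2+16-2, 6+6-2, 16+2-2, 20+0) = 20
r[5] = max(2+20-2, 6+16-2, 16+6-2, 20+2-2, 12+0) = 20
r[6] = max(2+20-2, 6+20-2, 16+16-2, 20+6-2, 12+2-2, 13+0) = 30
One optimal plan: pieces 3 + 3 (1 cut) → $32 − $2 = $30.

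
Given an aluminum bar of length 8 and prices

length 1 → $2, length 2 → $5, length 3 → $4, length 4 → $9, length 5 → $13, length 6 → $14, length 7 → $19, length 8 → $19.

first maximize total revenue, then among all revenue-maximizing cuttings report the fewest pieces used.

2

Consider every possible first cut. r[k] is the best of p[i]+r[k−i] over all sellable i≤k.
r[1] = 2
r[2] = max(2+2, 5+0) = 5
r[3] = max(2+5, 5+2, 4+0) = 7
r[4] = max(2+7, 5+5, 4+2, 9+0) = 10
r[5] = max(2+10, 5+7, 4+5, 9+2, 13+0) = 13
r[6] = max(2+13, 5+10, 4+7, 9+5, 13+2, 14+0) = 15
r[7] = max(2+15, 5+13, 4+10, …, 14+2, 19+0) = 19
r[8] = max(2+19, 5+15, 4+13, …, 19+2, 19+0) = 21
Maximum revenue is $21.
Now minimize piece count subject to staying optimal: for each k, pieces[k] = 1 + min over i with p[i]+r[k−i]=r[k] of pieces[k−i].
pieces[5] = 1
pieces[6] = 2
pieces[7] = 1
pieces[8] = 2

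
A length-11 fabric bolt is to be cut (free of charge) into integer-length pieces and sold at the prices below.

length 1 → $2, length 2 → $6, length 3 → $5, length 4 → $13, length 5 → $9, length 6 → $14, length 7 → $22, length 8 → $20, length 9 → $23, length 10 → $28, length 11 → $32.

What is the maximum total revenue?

35

Let R[k] be the best obtainable value from length k. For each k, try every first piece i and keep the best of price[i] + R[k−i].
R[1] = 2
R[2] = 6
R[3] = 8  (first piece 1, then R[2]=6)
R[4] = 13
R[5] = 15  (first piece 1, then R[4]=13)
R[6] = 19  (first piece 2, then R[4]=13)
R[7] = 22
R[8] = 26  (first piece 4, then R[4]=13)
R[9] = 28  (first piece 1, then R[8]=26)
R[10] = 32  (first piece 2, then R[8]=26)
R[11] = 35  (first piece 4, then R[7]=22)
One optimal cutting: 7 + 4 → $22 + $13 = $35.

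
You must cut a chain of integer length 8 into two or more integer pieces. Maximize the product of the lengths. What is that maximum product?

Let m[k] be the best product for length k (with at least one cut). For each first piece i, the rest contributes max(k−i, m[k−i]).
m[2] = 1*max(1,0) = 1*1 = 1
m[3] = 1*max(2,1) = 1*2 = 2
m[4] = 2*max(2,1) = 2*2 = 4
m[5] = 2*max(3,2) = 2*3 = 6
m[6] = 3*max(3,2) = 3*3 = 9
m[7] = 2*max(5,6) = 2*6 = 12
m[8] = 2*max(6,9) = 2*9 = 18
One optimal split: 3 + 3 + 2; product 3*3*2 = 18.

18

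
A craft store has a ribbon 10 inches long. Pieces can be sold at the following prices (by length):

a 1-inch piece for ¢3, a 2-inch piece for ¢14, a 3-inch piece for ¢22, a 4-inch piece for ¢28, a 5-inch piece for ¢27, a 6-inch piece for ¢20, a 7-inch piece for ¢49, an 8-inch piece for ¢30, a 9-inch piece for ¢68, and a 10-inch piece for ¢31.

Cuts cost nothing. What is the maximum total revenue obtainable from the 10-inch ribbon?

72

Consider every possible first cut. r[k] is the best of p[i]+r[k−i] over all sellable i≤k.
r[1] = 3
r[2] = max(3+3, 14+0) = 14
r[3] = max(3+14, 14+3, 22+0) = 22
r[4] = max(3+22, 14+14, 22+3, 28+0) = 28
r[5] = max(3+28, 14+22, 22+14, 28+3, 27+0) = 36
r[6] = max(3+36, 14+28, 22+22, 28+14, 27+3, 20+0) = 44
r[7] = max(3+44, 14+36, 22+28, …, 20+3, 49+0) = 50
r[8] = max(3+50, 14+44, 22+36, …, 49+3, 30+0) = 58
r[9] = max(3+58, 14+50, 22+44, …, 30+3, 68+0) = 68
r[10] = max(3+68, 14+58, 22+50, …, 68+3, 31+0) = 72
One optimal cutting: 3 + 3 + 2 + 2 → ¢22 + ¢22 + ¢14 + ¢14 = ¢72.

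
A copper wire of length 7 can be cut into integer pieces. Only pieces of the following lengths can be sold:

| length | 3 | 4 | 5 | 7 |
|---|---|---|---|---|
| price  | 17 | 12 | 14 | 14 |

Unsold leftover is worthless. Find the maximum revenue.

34

Build best[k] bottom-up: best[k] = max over allowed piece i of (p[i] + best[k−i]).
best[1] = 0
best[2] = 0
best[3] = 17
best[4] = max(17+0, 12+0) = 17
best[5] = max(17+0, 12+0, 14+0) = 17
best[6] = max(17+17, 12+0, 14+0) = 34
best[7] = max(17+17, 12+17, 14+0, 14+0) = 34
One optimal cutting: pieces 3 + 3 with 1 meter of scrap → €34.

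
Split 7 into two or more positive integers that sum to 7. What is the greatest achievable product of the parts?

12

Fill m[k] for k=2..7: at each k try every first piece i and multiply by the better of (k−i) uncut or m[k−i].
m[2] = 1×max(1,0) = 1×1 = 1
m[3] = 1×max(2,1) = 1×2 = 2
m[4] = 2×max(2,1) = 2×2 = 4
m[5] = 2×max(3,2) = 2×3 = 6
m[6] = 3×max(3,2) = 3×3 = 9
m[7] = 2×max(5,6) = 2×6 = 12
One optimal split: 3 + 2 + 2; product 3×2×2 = 12.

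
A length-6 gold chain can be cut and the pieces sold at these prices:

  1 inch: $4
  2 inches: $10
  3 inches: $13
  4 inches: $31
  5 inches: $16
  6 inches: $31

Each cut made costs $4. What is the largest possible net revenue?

Consider every possible first cut. net[k] is the best of p[i]+net[k−i] over all sellable i≤k, charging 4 whenever i<k.
net[1] = 4
net[2] = max(4+4-4, 10+0) = 10
net[3] = max(4+10-4, 10+4-4, 13+0) = 13
net[4] = max(4+13-4, 10+10-4, 13+4-4, 31+0) = 31
net[5] = max(4+31-4, 10+13-4, 13+10-4, 31+4-4, 16+0) = 31
net[6] = max(4+31-4, 10+31-4, 13+13-4, 31+10-4, 16+4-4, 31+0) = 37
One optimal plan: pieces 4 + 2 (1 cut) → $41 − $4 = $37.

37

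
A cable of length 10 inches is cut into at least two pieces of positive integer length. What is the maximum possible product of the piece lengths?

36

Define f[k] = max over 1≤i<k of i · max(k−i, f[k−i]); the inner max lets the remainder stay uncut if that's better.
Small cases: f[2]=1, f[3]=2, f[4]=4, f[5]=6.
f[6] = max(1*6, 2*4, 3*3, 4*2, 5*1) = 9
f[7] = max(1*9, 2*6, 3*4, 4*3, 5*2, 6*1) = 12
f[8] = max(1*12, 2*9, 3*6, …, 6*2, 7*1) = 18
f[9] = max(1*18, 2*12, 3*9, …, 7*2, 8*1) = 27
f[10] = max(1*27, 2*18, 3*12, …, 8*2, 9*1) = 36
One optimal split: 3 + 3 + 2 + 2; product 3*3*2*2 = 36.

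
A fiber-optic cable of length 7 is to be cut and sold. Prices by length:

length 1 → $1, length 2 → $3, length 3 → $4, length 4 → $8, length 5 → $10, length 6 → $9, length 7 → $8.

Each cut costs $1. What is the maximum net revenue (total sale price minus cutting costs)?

Let r[k] be the best obtainable value from length k. For each k, try every first piece i and keep the best of price[i] + r[k−i] minus the 1 cut fee when i<k.
r[1] = 1
r[2] = max(1+1-1, 3+0) = 3
r[3] = max(1+3-1, 3+1-1, 4+0) = 4
r[4] = max(1+4-1, 3+3-1, 4+1-1, 8+0) = 8
r[5] = max(1+8-1, 3+4-1, 4+3-1, 8+1-1, 10+0) = 10
r[6] = max(1+10-1, 3+8-1, 4+4-1, 8+3-1, 10+1-1, 9+0) = 10
r[7] = max(1+10-1, 3+10-1, 4+8-1, …, 9+1-1, 8+0) = 12
One optimal plan: pieces 5 + 2 (1 cut) → $13 − $1 = $12.

12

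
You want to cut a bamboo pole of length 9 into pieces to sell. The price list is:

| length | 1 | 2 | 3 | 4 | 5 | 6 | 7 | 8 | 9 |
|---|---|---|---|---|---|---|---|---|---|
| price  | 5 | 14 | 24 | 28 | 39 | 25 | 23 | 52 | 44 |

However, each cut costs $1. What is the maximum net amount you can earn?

70

Build r[k] bottom-up: r[k] = max over allowed piece i of (p[i] + r[k−i]) − 1 per cut.
r[1] = 5
r[2] = 14
r[3] = 24
r[4] = 28  (first piece 1, then r[3]=24)
r[5] = 39
r[6] = 47  (first piece 3, then r[3]=24)
r[7] = 52  (first piece 2, then r[5]=39)
r[8] = 62  (first piece 3, then r[5]=39)
r[9] = 70  (first piece 3, then r[6]=47)
One optimal plan: pieces 3 + 3 + 3 (2 cuts) → $72 − $2 = $70.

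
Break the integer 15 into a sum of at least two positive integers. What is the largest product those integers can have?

243

Let f[k] be the best product for length k (with at least one cut). For each first piece i, the rest contributes max(k−i, f[k−i]).
Small cases: f[2]=1, f[3]=2, f[4]=4, f[5]=6, f[6]=9, f[7]=12, f[8]=18, f[9]=27, f[10]=36.
f[11] = max(1×36, 2×27, 3×18, …, 9×2, 10×1) = 54
f[12] = max(1×54, 2×36, 3×27, …, 10×2, 11×1) = 81
f[13] = max(1×81, 2×54, 3×36, …, 11×2, 12×1) = 108
f[14] = max(1×108, 2×81, 3×54, …, 12×2, 13×1) = 162
f[15] = max(1×162, 2×108, 3×81, …, 13×2, 14×1) = 243
One optimal split: 3 + 3 + 3 + 3 + 3; product 3×3×3×3×3 = 243.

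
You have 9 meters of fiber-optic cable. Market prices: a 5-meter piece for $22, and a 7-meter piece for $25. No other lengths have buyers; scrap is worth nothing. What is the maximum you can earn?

Let f[k] be the best obtainable value from length k. For each k, try every first piece i and keep the best of price[i] + f[k−i].
f[1] = 0
f[2] = 0
f[3] = 0
f[4] = 0
f[5] = 22
f[6] = 22
f[7] = max(22+0, 25+0) = 25
f[8] = max(22+0, 25+0) = 25
f[9] = max(22+0, 25+0) = 25
One optimal cutting: pieces 7 with 2 meters of scrap → $25.

25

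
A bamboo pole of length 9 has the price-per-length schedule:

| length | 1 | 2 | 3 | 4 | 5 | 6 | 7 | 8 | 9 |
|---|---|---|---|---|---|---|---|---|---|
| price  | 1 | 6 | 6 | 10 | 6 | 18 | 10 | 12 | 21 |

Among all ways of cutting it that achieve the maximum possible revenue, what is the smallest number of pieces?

Build r[k] bottom-up: r[k] = max over allowed piece i of (p[i] + r[k−i]).
r[1] = 1
r[2] = 6
r[3] = 7  (first piece 1, then r[2]=6)
r[4] = 12  (first piece 2, then r[2]=6)
r[5] = 13  (first piece 1, then r[4]=12)
r[6] = 18  (first piece 2, then r[4]=12)
r[7] = 19  (first piece 1, then r[6]=18)
r[8] = 24  (first piece 2, then r[6]=18)
r[9] = 25  (first piece 1, then r[8]=24)
Maximum revenue is $25.
Now minimize piece count subject to staying optimal: for each k, pieces[k] = 1 + min over i with p[i]+r[k−i]=r[k] of pieces[k−i].
pieces[6] = 1
pieces[7] = 2
pieces[8] = 2
pieces[9] = 3

3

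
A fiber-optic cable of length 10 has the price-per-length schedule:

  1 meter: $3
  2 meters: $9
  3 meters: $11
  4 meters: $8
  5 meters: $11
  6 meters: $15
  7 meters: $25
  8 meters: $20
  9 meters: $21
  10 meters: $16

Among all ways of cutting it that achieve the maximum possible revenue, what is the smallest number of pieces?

5

Build r[k] bottom-up: r[k] = max over allowed piece i of (p[i] + r[k−i]).
r[1] = 3
r[2] = max(3+3, 9+0) = 9
r[3] = max(3+9, 9+3, 11+0) = 12
r[4] = max(3+12, 9+9, 11+3, 8+0) = 18
r[5] = max(3+18, 9+12, 11+9, 8+3, 11+0) = 21
r[6] = max(3+21, 9+18, 11+12, 8+9, 11+3, 15+0) = 27
r[7] = max(3+27, 9+21, 11+18, …, 15+3, 25+0) = 30
r[8] = max(3+30, 9+27, 11+21, …, 25+3, 20+0) = 36
r[9] = max(3+36, 9+30, 11+27, …, 20+3, 21+0) = 39
r[10] = max(3+39, 9+36, 11+30, …, 21+3, 16+0) = 45
Maximum revenue is $45.
Now minimize piece count subject to staying optimal: for each k, pieces[k] = 1 + min over i with p[i]+r[k−i]=r[k] of pieces[k−i].
pieces[7] = 4
pieces[8] = 4
pieces[9] = 5
pieces[10] = 5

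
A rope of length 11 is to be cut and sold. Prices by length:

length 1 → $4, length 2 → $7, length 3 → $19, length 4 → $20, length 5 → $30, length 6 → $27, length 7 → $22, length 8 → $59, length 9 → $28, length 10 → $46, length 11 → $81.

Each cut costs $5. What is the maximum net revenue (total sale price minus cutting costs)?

81

Build r[k] bottom-up: r[k] = max over allowed piece i of (p[i] + r[k−i]) − 5 per cut.
r[1] = 4
r[2] = max(4+4-5, 7+0) = 7
r[3] = max(4+7-5, 7+4-5, 19+0) = 19
r[4] = max(4+19-5, 7+7-5, 19+4-5, 20+0) = 20
r[5] = max(4+20-5, 7+19-5, 19+7-5, 20+4-5, 30+0) = 30
r[6] = max(4+30-5, 7+20-5, 19+19-5, 20+7-5, 30+4-5, 27+0) = 33
r[7] = max(4+33-5, 7+30-5, 19+20-5, …, 27+4-5, 22+0) = 34
r[8] = max(4+34-5, 7+33-5, 19+30-5, …, 22+4-5, 59+0) = 59
r[9] = max(4+59-5, 7+34-5, 19+33-5, …, 59+4-5, 28+0) = 58
r[10] = max(4+58-5, 7+59-5, 19+34-5, …, 28+4-5, 46+0) = 61
r[11] = max(4+61-5, 7+58-5, 19+59-5, …, 46+4-5, 81+0) = 81
Best is to make no cuts and sell whole for $81.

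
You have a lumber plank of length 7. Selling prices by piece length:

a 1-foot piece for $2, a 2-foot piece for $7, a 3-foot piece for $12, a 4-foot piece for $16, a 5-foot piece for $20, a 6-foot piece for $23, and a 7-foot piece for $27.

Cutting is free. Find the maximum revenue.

Build v[k] bottom-up: v[k] = max over allowed piece i of (p[i] + v[k−i]).
v[1] = 2
v[2] = 7
v[3] = 12
v[4] = 16
v[5] = 20
v[6] = 24  (first piece 3, then v[3]=12)
v[7] = 28  (first piece 3, then v[4]=16)
One optimal cutting: 4 + 3 → $16 + $12 = $28.

28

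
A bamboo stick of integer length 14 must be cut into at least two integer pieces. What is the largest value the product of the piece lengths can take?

Define P[k] = max over 1≤i<k of i · max(k−i, P[k−i]); the inner max lets the remainder stay uncut if that's better.
P[2] = 1*max(1,0) = 1*1 = 1
P[3] = max(1*2, 2*1) = 2
P[4] = max(1*3, 2*2, 3*1) = 4
P[5] = max(1*4, 2*3, 3*2, 4*1) = 6
P[6] = max(1*6, 2*4, 3*3, 4*2, 5*1) = 9
P[7] = max(1*9, 2*6, 3*4, 4*3, 5*2, 6*1) = 12
P[8] = max(1*12, 2*9, 3*6, …, 6*2, 7*1) = 18
P[9] = max(1*18, 2*12, 3*9, …, 7*2, 8*1) = 27
P[10] = max(1*27, 2*18, 3*12, …, 8*2, 9*1) = 36
P[11] = max(1*36, 2*27, 3*18, …, 9*2, 10*1) = 54
P[12] = max(1*54, 2*36, 3*27, …, 10*2, 11*1) = 81
P[13] = max(1*81, 2*54, 3*36, …, 11*2, 12*1) = 108
P[14] = max(1*108, 2*81, 3*54, …, 12*2, 13*1) = 162
One optimal split: 3 + 3 + 3 + 3 + 2; product 3*3*3*3*2 = 162.

162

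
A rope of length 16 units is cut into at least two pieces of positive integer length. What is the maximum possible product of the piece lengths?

324

Fill P[k] for k=2..16: at each k try every first piece i and multiply by the better of (k−i) uncut or P[k−i].
P[2] = 1×max(1,0) = 1×1 = 1
P[3] = 1×max(2,1) = 1×2 = 2
P[4] = 2×max(2,1) = 2×2 = 4
P[5] = 2×max(3,2) = 2×3 = 6
P[6] = 3×max(3,2) = 3×3 = 9
P[7] = 2×max(5,6) = 2×6 = 12
P[8] = 2×max(6,9) = 2×9 = 18
P[9] = 3×max(6,9) = 3×9 = 27
P[10] = 2×max(8,18) = 2×18 = 36
P[11] = 2×max(9,27) = 2×27 = 54
P[12] = 3×max(9,27) = 3×27 = 81
P[13] = 2×max(11,54) = 2×54 = 108
P[14] = 2×max(12,81) = 2×81 = 162
P[15] = 3×max(12,81) = 3×81 = 243
P[16] = 2×max(14,162) = 2×162 = 324
One optimal split: 3 + 3 + 3 + 3 + 2 + 2; product 3×3×3×3×2×2 = 324.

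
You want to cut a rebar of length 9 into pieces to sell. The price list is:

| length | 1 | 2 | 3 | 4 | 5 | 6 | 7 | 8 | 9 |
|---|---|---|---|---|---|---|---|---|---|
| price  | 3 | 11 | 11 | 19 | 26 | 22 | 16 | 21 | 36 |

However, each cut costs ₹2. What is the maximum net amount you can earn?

44

Build net[k] bottom-up: net[k] = max over allowed piece i of (p[i] + net[k−i]) − 2 per cut.
net[1] = 3
net[2] = max(3+3-2, 11+0) = 11
net[3] = max(3+11-2, 11+3-2, 11+0) = 12
net[4] = max(3+12-2, 11+11-2, 11+3-2, 19+0) = 20
net[5] = max(3+20-2, 11+12-2, 11+11-2, 19+3-2, 26+0) = 26
net[6] = max(3+26-2, 11+20-2, 11+12-2, 19+11-2, 26+3-2, 22+0) = 29
net[7] = max(3+29-2, 11+26-2, 11+20-2, …, 22+3-2, 16+0) = 35
net[8] = max(3+35-2, 11+29-2, 11+26-2, …, 16+3-2, 21+0) = 38
net[9] = max(3+38-2, 11+35-2, 11+29-2, …, 21+3-2, 36+0) = 44
One optimal plan: pieces 5 + 2 + 2 (2 cuts) → ₹48 − ₹4 = ₹44.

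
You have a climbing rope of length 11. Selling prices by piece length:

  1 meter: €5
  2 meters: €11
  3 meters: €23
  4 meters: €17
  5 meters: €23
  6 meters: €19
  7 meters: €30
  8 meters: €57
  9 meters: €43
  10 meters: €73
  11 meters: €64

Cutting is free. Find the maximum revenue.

80

Consider every possible first cut. best[k] is the best of p[i]+best[k−i] over all sellable i≤k.
best[1] = 5
best[2] = max(5+5, 11+0) = 11
best[3] = max(5+11, 11+5, 23+0) = 23
best[4] = max(5+23, 11+11, 23+5, 17+0) = 28
best[5] = max(5+28, 11+23, 23+11, 17+5, 23+0) = 34
best[6] = max(5+34, 11+28, 23+23, 17+11, 23+5, 19+0) = 46
best[7] = max(5+46, 11+34, 23+28, …, 19+5, 30+0) = 51
best[8] = max(5+51, 11+46, 23+34, …, 30+5, 57+0) = 57
best[9] = max(5+57, 11+51, 23+46, …, 57+5, 43+0) = 69
best[10] = max(5+69, 11+57, 23+51, …, 43+5, 73+0) = 74
best[11] = max(5+74, 11+69, 23+57, …, 73+5, 64+0) = 80
One optimal cutting: 3 + 3 + 3 + 2 → €23 + €23 + €23 + €11 = €80.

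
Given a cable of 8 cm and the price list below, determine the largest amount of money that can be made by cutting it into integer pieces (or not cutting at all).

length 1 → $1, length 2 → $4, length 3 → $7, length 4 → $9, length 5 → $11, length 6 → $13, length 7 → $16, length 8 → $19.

Let v[k] be the best obtainable value from length k. For each k, try every first piece i and keep the best of price[i] + v[k−i].
v[1] = 1
v[2] = 4
v[3] = 7
v[4] = 9
v[5] = 11  (first piece 2, then v[3]=7)
v[6] = 14  (first piece 3, then v[3]=7)
v[7] = 16  (first piece 3, then v[4]=9)
v[8] = 19
Best is to sell the whole 8-cm piece uncut for $19.

19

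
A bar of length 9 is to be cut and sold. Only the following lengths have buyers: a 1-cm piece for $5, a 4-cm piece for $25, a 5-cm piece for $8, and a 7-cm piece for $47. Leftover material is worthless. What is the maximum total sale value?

57

Let r[k] be the best obtainable value from length k. For each k, try every first piece i and keep the best of price[i] + r[k−i].
r[1] = 5
r[2] = 10  (first piece 1, then r[1]=5)
r[3] = 15  (first piece 1, then r[2]=10)
r[4] = 25
r[5] = 30  (first piece 1, then r[4]=25)
r[6] = 35  (first piece 1, then r[5]=30)
r[7] = 47
r[8] = 52  (first piece 1, then r[7]=47)
r[9] = 57  (first piece 1, then r[8]=52)
One optimal cutting: 7 + 1 + 1 → $57.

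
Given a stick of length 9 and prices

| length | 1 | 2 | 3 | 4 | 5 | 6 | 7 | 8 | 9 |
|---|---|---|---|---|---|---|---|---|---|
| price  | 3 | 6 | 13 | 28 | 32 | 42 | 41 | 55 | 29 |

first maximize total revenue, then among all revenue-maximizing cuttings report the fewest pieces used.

Let r[k] be the best obtainable value from length k. For each k, try every first piece i and keep the best of price[i] + r[k−i].
r[1] = 3
r[2] = max(3+3, 6+0) = 6
r[3] = max(3+6, 6+3, 13+0) = 13
r[4] = max(3+13, 6+6, 13+3, 28+0) = 28
r[5] = max(3+28, 6+13, 13+6, 28+3, 32+0) = 32
r[6] = max(3+32, 6+28, 13+13, 28+6, 32+3, 42+0) = 42
r[7] = max(3+42, 6+32, 13+28, …, 42+3, 41+0) = 45
r[8] = max(3+45, 6+42, 13+32, …, 41+3, 55+0) = 56
r[9] = max(3+56, 6+45, 13+42, …, 55+3, 29+0) = 60
Maximum revenue is €60.
Now minimize piece count subject to staying optimal: for each k, pieces[k] = 1 + min over i with p[i]+r[k−i]=r[k] of pieces[k−i].
pieces[6] = 1
pieces[7] = 2
pieces[8] = 2
pieces[9] = 2

2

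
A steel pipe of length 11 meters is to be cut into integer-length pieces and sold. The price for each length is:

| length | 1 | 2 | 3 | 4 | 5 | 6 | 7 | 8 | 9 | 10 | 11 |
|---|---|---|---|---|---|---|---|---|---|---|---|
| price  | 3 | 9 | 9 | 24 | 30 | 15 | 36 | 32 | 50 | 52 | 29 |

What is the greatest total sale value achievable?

Let R[k] be the best obtainable value from length k. For each k, try every first piece i and keep the best of price[i] + R[k−i].
R[1] = 3
R[2] = 9
R[3] = 12  (first piece 1, then R[2]=9)
R[4] = 24
R[5] = 30
R[6] = 33  (first piece 1, then R[5]=30)
R[7] = 39  (first piece 2, then R[5]=30)
R[8] = 48  (first piece 4, then R[4]=24)
R[9] = 54  (first piece 4, then R[5]=30)
R[10] = 60  (first piece 5, then R[5]=30)
R[11] = 63  (first piece 1, then R[10]=60)
One optimal cutting: 5 + 5 + 1 → $30 + $30 + $3 = $63.

63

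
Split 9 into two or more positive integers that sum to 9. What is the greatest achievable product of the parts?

27

Let g[k] be the best product for length k (with at least one cut). For each first piece i, the rest contributes max(k−i, g[k−i]).
g[2] = 1×max(1,0) = 1×1 = 1
g[3] = max(1×2, 2×1) = 2
g[4] = max(1×3, 2×2, 3×1) = 4
g[5] = max(1×4, 2×3, 3×2, 4×1) = 6
g[6] = max(1×6, 2×4, 3×3, 4×2, 5×1) = 9
g[7] = max(1×9, 2×6, 3×4, 4×3, 5×2, 6×1) = 12
g[8] = max(1×12, 2×9, 3×6, …, 6×2, 7×1) = 18
g[9] = max(1×18, 2×12, 3×9, …, 7×2, 8×1) = 27
One optimal split: 3 + 3 + 3; product 3×3×3 = 27.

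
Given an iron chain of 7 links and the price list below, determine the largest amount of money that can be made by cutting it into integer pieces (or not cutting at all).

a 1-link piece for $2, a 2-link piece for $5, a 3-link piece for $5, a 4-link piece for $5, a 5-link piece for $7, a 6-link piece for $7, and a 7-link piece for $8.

Build v[k] bottom-up: v[k] = max over allowed piece i of (p[i] + v[k−i]).
v[1] = 2
v[2] = 5
v[3] = 7  (first piece 1, then v[2]=5)
v[4] = 10  (first piece 2, then v[2]=5)
v[5] = 12  (first piece 1, then v[4]=10)
v[6] = 15  (first piece 2, then v[4]=10)
v[7] = 17  (first piece 1, then v[6]=15)
One optimal cutting: 2 + 2 + 2 + 1 → $5 + $5 + $5 + $2 = $17.

17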